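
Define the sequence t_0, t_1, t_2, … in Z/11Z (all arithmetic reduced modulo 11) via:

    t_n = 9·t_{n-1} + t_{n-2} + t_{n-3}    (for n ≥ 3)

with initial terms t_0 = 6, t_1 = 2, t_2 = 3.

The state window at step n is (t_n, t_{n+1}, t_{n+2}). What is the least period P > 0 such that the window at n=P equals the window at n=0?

n=0: window = (6, 2, 3)
n=1: window = (2, 3, 2)
n=2: window = (3, 2, 1)
n=3: window = (2, 1, 3)
n=4: window = (1, 3, 8)
n=5: window = (3, 8, 10)
n=6: window = (8, 10, 2)
n=7: window = (10, 2, 3)
n=8: window = (2, 3, 6)
n=9: window = (3, 6, 4)
n=10: window = (6, 4, 1)
n=11: window = (4, 1, 8)
n=12: window = (1, 8, 0)
n=13: window = (8, 0, 9)
n=14: window = (0, 9, 1)
n=15: window = (9, 1, 7)
n=16: window = (1, 7, 7)
n=17: window = (7, 7, 5)
n=18: window = (7, 5, 4)
n=19: window = (5, 4, 4)
n=20: window = (4, 4, 1)
n=21: window = (4, 1, 6)
n=22: window = (1, 6, 4)
n=23: window = (6, 4, 10)
n=24: window = (4, 10, 1)
n=25: window = (10, 1, 1)
n=26: window = (1, 1, 9)
n=27: window = (1, 9, 6)
n=28: window = (9, 6, 9)
n=29: window = (6, 9, 8)
n=30: window = (9, 8, 10)
n=31: window = (8, 10, 8)
n=32: window = (10, 8, 2)
n=33: window = (8, 2, 3)
n=34: window = (2, 3, 4)
n=35: window = (3, 4, 8)
n=36: window = (4, 8, 2)
n=37: window = (8, 2, 8)
n=38: window = (2, 8, 5)
n=39: window = (8, 5, 0)
n=40: window = (5, 0, 2)
…
n=131: window = (2, 1, 6)
n=132: window = (1, 6, 2)
n=133: window = (6, 2, 3)
window at n=133 equals window at n=0 → period = 133

133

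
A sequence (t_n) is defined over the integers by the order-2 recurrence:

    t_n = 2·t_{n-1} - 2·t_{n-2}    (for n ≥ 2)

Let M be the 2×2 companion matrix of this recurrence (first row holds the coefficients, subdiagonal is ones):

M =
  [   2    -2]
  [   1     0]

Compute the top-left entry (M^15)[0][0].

(M^15)[0][0] is the top entry after applying M 15 times to the unit state (1, 0). Equivalently it is h_{16} for the auxiliary sequence (h_n) obeying the same recurrence with h_1 = 1 and h_i = 0 for 0 ≤ i < 1:
h_2 = 2·1 + -2·0 = 2
h_3 = 2·2 + -2·1 = 2
h_4 = 2·2 + -2·2 = 0
h_5 = 2·0 + -2·2 = -4
h_6 = 2·-4 + -2·0 = -8
h_7 = 2·-8 + -2·-4 = -8
h_8 = 2·-8 + -2·-8 = 0
h_9 = 2·0 + -2·-8 = 16
h_10 = 2·16 + -2·0 = 32
h_11 = 2·32 + -2·16 = 32
h_12 = 2·32 + -2·32 = 0
h_13 = 2·0 + -2·32 = -64
h_14 = 2·-64 + -2·0 = -128
h_15 = 2·-128 + -2·-64 = -128
h_16 = 2·-128 + -2·-128 = 0

0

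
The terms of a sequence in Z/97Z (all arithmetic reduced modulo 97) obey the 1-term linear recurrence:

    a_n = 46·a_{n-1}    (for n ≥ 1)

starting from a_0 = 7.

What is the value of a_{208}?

90

a_1 = 46·7 = 31
a_2 = 46·31 = 68
a_3 = 46·68 = 24
a_4 = 46·24 = 37
a_5 = 46·37 = 53
a_6 = 46·53 = 13
a_7 = 46·13 = 16
a_8 = 46·16 = 57
a_9 = 46·57 = 3
a_10 = 46·3 = 41
a_11 = 46·41 = 43
a_12 = 46·43 = 38
a_13 = 46·38 = 2
a_14 = 46·2 = 92
a_15 = 46·92 = 61
a_16 = 46·61 = 90
a_17 = 46·90 = 66
a_18 = 46·66 = 29
a_19 = 46·29 = 73
a_20 = 46·73 = 60
a_21 = 46·60 = 44
a_22 = 46·44 = 84
a_23 = 46·84 = 81
a_24 = 46·81 = 40
a_25 = 46·40 = 94
a_26 = 46·94 = 56
a_27 = 46·56 = 54
a_28 = 46·54 = 59
a_29 = 46·59 = 95
a_30 = 46·95 = 5
a_31 = 46·5 = 36
a_32 = 46·36 = 7
(a_32) = (7) = (a_0), so the sequence has period 32.
208 ≡ 16 (mod 32), hence a_208 = a_16 = 90.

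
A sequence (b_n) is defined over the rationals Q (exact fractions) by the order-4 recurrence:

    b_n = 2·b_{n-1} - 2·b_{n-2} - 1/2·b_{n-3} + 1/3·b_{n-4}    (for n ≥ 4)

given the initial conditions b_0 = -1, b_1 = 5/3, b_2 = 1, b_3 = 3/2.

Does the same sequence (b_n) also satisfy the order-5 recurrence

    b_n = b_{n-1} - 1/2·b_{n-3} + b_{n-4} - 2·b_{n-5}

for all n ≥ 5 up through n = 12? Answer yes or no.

no

Terms b_0..b_12: -1, 5/3, 1, 3/2, -1/6, -59/18, -239/36, -221/36, 31/12, 4249/216, 7567/216, 5915/216, -1165/48
n=5: candidate gives 3, actual b_5 = -59/18 ✗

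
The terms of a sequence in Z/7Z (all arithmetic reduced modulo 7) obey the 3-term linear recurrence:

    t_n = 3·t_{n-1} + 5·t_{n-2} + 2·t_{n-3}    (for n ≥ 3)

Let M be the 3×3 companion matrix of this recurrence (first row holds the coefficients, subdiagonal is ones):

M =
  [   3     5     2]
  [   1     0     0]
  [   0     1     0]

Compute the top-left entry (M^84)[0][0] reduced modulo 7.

(M^84)[0][0] is the top entry after applying M 84 times to the unit state (1, 0, 0). Equivalently it is h_{86} for the auxiliary sequence (h_n) obeying the same recurrence with h_2 = 1 and h_i = 0 for 0 ≤ i < 2:
h_3 = 3·1 + 5·0 + 2·0 = 3
h_4 = 3·3 + 5·1 + 2·0 = 0
h_5 = 3·0 + 5·3 + 2·1 = 3
h_6 = 3·3 + 5·0 + 2·3 = 1
h_7 = 3·1 + 5·3 + 2·0 = 4
h_8 = 3·4 + 5·1 + 2·3 = 2
h_9 = 3·2 + 5·4 + 2·1 = 0
h_10 = 3·0 + 5·2 + 2·4 = 4
h_11 = 3·4 + 5·0 + 2·2 = 2
h_12 = 3·2 + 5·4 + 2·0 = 5
h_13 = 3·5 + 5·2 + 2·4 = 5
h_14 = 3·5 + 5·5 + 2·2 = 2
h_15 = 3·2 + 5·5 + 2·5 = 6
h_16 = 3·6 + 5·2 + 2·5 = 3
h_17 = 3·3 + 5·6 + 2·2 = 1
h_18 = 3·1 + 5·3 + 2·6 = 2
h_19 = 3·2 + 5·1 + 2·3 = 3
h_20 = 3·3 + 5·2 + 2·1 = 0
h_21 = 3·0 + 5·3 + 2·2 = 5
h_22 = 3·5 + 5·0 + 2·3 = 0
h_23 = 3·0 + 5·5 + 2·0 = 4
h_24 = 3·4 + 5·0 + 2·5 = 1
h_25 = 3·1 + 5·4 + 2·0 = 2
h_26 = 3·2 + 5·1 + 2·4 = 5
h_27 = 3·5 + 5·2 + 2·1 = 6
h_28 = 3·6 + 5·5 + 2·2 = 5
h_29 = 3·5 + 5·6 + 2·5 = 6
h_30 = 3·6 + 5·5 + 2·6 = 6
h_31 = 3·6 + 5·6 + 2·5 = 2
h_32 = 3·2 + 5·6 + 2·6 = 6
h_33 = 3·6 + 5·2 + 2·6 = 5
h_34 = 3·5 + 5·6 + 2·2 = 0
h_35 = 3·0 + 5·5 + 2·6 = 2
h_36 = 3·2 + 5·0 + 2·5 = 2
h_37 = 3·2 + 5·2 + 2·0 = 2
h_38 = 3·2 + 5·2 + 2·2 = 6
h_39 = 3·6 + 5·2 + 2·2 = 4
h_40 = 3·4 + 5·6 + 2·2 = 4
h_41 = 3·4 + 5·4 + 2·6 = 2
h_42 = 3·2 + 5·4 + 2·4 = 6
h_43 = 3·6 + 5·2 + 2·4 = 1
h_44 = 3·1 + 5·6 + 2·2 = 2
h_45 = 3·2 + 5·1 + 2·6 = 2
h_46 = 3·2 + 5·2 + 2·1 = 4
h_47 = 3·4 + 5·2 + 2·2 = 5
h_48 = 3·5 + 5·4 + 2·2 = 4
h_49 = 3·4 + 5·5 + 2·4 = 3
h_50 = 3·3 + 5·4 + 2·5 = 4
h_51 = 3·4 + 5·3 + 2·4 = 0
h_52 = 3·0 + 5·4 + 2·3 = 5
h_53 = 3·5 + 5·0 + 2·4 = 2
h_54 = 3·2 + 5·5 + 2·0 = 3
h_55 = 3·3 + 5·2 + 2·5 = 1
h_56 = 3·1 + 5·3 + 2·2 = 1
h_57 = 3·1 + 5·1 + 2·3 = 0
h_58 = 3·0 + 5·1 + 2·1 = 0
h_59 = 3·0 + 5·0 + 2·1 = 2
h_60 = 3·2 + 5·0 + 2·0 = 6
h_61 = 3·6 + 5·2 + 2·0 = 0
h_62 = 3·0 + 5·6 + 2·2 = 6
h_63 = 3·6 + 5·0 + 2·6 = 2
h_64 = 3·2 + 5·6 + 2·0 = 1
h_65 = 3·1 + 5·2 + 2·6 = 4
h_66 = 3·4 + 5·1 + 2·2 = 0
h_67 = 3·0 + 5·4 + 2·1 = 1
h_68 = 3·1 + 5·0 + 2·4 = 4
h_69 = 3·4 + 5·1 + 2·0 = 3
h_70 = 3·3 + 5·4 + 2·1 = 3
h_71 = 3·3 + 5·3 + 2·4 = 4
h_72 = 3·4 + 5·3 + 2·3 = 5
h_73 = 3·5 + 5·4 + 2·3 = 6
h_74 = 3·6 + 5·5 + 2·4 = 2
h_75 = 3·2 + 5·6 + 2·5 = 4
h_76 = 3·4 + 5·2 + 2·6 = 6
h_77 = 3·6 + 5·4 + 2·2 = 0
h_78 = 3·0 + 5·6 + 2·4 = 3
h_79 = 3·3 + 5·0 + 2·6 = 0
h_80 = 3·0 + 5·3 + 2·0 = 1
h_81 = 3·1 + 5·0 + 2·3 = 2
h_82 = 3·2 + 5·1 + 2·0 = 4
h_83 = 3·4 + 5·2 + 2·1 = 3
h_84 = 3·3 + 5·4 + 2·2 = 5
h_85 = 3·5 + 5·3 + 2·4 = 3
h_86 = 3·3 + 5·5 + 2·3 = 5

5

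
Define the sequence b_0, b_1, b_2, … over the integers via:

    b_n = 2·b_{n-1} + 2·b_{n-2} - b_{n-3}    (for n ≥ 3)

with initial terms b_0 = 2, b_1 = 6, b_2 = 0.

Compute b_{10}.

5502

b_3 = 2·0 + 2·6 + -1·2 = 10
b_4 = 2·10 + 2·0 + -1·6 = 14
b_5 = 2·14 + 2·10 + -1·0 = 48
b_6 = 2·48 + 2·14 + -1·10 = 114
b_7 = 2·114 + 2·48 + -1·14 = 310
b_8 = 2·310 + 2·114 + -1·48 = 800
b_9 = 2·800 + 2·310 + -1·114 = 2106
b_10 = 2·2106 + 2·800 + -1·310 = 5502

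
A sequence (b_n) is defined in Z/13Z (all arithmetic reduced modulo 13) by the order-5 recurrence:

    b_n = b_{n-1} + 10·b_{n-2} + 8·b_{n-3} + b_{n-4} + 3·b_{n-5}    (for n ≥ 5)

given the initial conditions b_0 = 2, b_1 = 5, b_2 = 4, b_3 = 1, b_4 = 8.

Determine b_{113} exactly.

1

b_5 = 1·8 + 10·1 + 8·4 + 1·5 + 3·2 = 9
b_6 = 1·9 + 10·8 + 8·1 + 1·4 + 3·5 = 12
b_7 = 1·12 + 10·9 + 8·8 + 1·1 + 3·4 = 10
b_8 = 1·10 + 10·12 + 8·9 + 1·8 + 3·1 = 5
b_9 = 1·5 + 10·10 + 8·12 + 1·9 + 3·8 = 0
b_10 = 1·0 + 10·5 + 8·10 + 1·12 + 3·9 = 0
Continuing the recurrence:
  b_11 = 8;  b_12 = 4;  b_13 = 8;  b_14 = 8;  b_15 = 11;  b_16 = 1
  b_17 = 0;  b_18 = 0;  b_19 = 4;  b_20 = 12;  b_21 = 3;  b_22 = 12
  b_23 = 12;  b_24 = 11;  b_25 = 6;  b_26 = 12;  b_27 = 0;  b_28 = 7
  b_29 = 12;  b_30 = 8;  b_31 = 12;  b_32 = 0;  b_33 = 9;  b_34 = 6
  b_35 = 2;  b_36 = 1;  b_37 = 0;  b_38 = 7;  b_39 = 9;  b_40 = 8
  b_41 = 1;  b_42 = 4;  b_43 = 4;  b_44 = 9;  b_45 = 2;  b_46 = 1
  b_47 = 5;  b_48 = 0;  b_49 = 9;  b_50 = 4;  b_51 = 11;  b_52 = 8
  b_53 = 3;  b_54 = 7;  b_55 = 7;  b_56 = 12;  b_57 = 9;  b_58 = 6
  b_59 = 12;  b_60 = 8;  b_61 = 0;  b_62 = 1;  b_63 = 4;  b_64 = 6
  b_65 = 0;  b_66 = 2;  b_67 = 5;  b_68 = 4;  b_69 = 10;  b_70 = 1
  b_71 = 1;  b_72 = 6;  b_73 = 7;  b_74 = 2;  b_75 = 7;  b_76 = 1
  b_77 = 8;  b_78 = 6;  b_79 = 3;  b_80 = 6;  b_81 = 4;  b_82 = 1
  b_83 = 6;  b_84 = 11;  b_85 = 10;  b_86 = 12;  b_87 = 1;  b_88 = 9
  b_89 = 2;  b_90 = 12;  b_91 = 11;  b_92 = 3;  b_93 = 4;  b_94 = 10
  b_95 = 4;  b_96 = 3;  b_97 = 6;  b_98 = 12;  b_99 = 0;  b_100 = 1
  b_101 = 8;  b_102 = 9;  b_103 = 3;  b_104 = 2;  b_105 = 11;  b_106 = 10
  b_107 = 10;  b_108 = 1;  b_109 = 3;  b_110 = 6;  b_111 = 6
b_112 = 1·6 + 10·6 + 8·3 + 1·1 + 3·10 = 4
b_113 = 1·4 + 10·6 + 8·6 + 1·3 + 3·1 = 1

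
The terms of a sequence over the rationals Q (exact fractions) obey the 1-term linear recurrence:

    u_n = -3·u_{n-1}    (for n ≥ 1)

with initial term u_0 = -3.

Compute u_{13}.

4782969

u_1 = -3·-3 = 9
u_2 = -3·9 = -27
u_3 = -3·-27 = 81
u_4 = -3·81 = -243
u_5 = -3·-243 = 729
u_6 = -3·729 = -2187
u_7 = -3·-2187 = 6561
u_8 = -3·6561 = -19683
u_9 = -3·-19683 = 59049
u_10 = -3·59049 = -177147
u_11 = -3·-177147 = 531441
u_12 = -3·531441 = -1594323
u_13 = -3·-1594323 = 4782969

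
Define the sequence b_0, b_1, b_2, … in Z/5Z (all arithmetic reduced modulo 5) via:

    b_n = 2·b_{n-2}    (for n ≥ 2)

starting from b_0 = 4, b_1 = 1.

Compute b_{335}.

3

b_2 = 0·1 + 2·4 = 3
b_3 = 0·3 + 2·1 = 2
b_4 = 0·2 + 2·3 = 1
b_5 = 0·1 + 2·2 = 4
b_6 = 0·4 + 2·1 = 2
b_7 = 0·2 + 2·4 = 3
b_8 = 0·3 + 2·2 = 4
b_9 = 0·4 + 2·3 = 1
(b_8, b_9) = (4, 1) = (b_0, b_1), so the sequence has period 8.
335 ≡ 7 (mod 8), hence b_335 = b_7 = 3.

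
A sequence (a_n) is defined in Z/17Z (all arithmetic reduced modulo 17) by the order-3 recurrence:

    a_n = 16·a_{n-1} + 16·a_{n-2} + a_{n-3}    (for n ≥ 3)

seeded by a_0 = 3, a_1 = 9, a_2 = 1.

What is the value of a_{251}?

6

a_3 = 16·1 + 16·9 + 1·3 = 10
a_4 = 16·10 + 16·1 + 1·9 = 15
a_5 = 16·15 + 16·10 + 1·1 = 10
a_6 = 16·10 + 16·15 + 1·10 = 2
a_7 = 16·2 + 16·10 + 1·15 = 3
a_8 = 16·3 + 16·2 + 1·10 = 5
a_9 = 16·5 + 16·3 + 1·2 = 11
a_10 = 16·11 + 16·5 + 1·3 = 4
a_11 = 16·4 + 16·11 + 1·5 = 7
a_12 = 16·7 + 16·4 + 1·11 = 0
a_13 = 16·0 + 16·7 + 1·4 = 14
a_14 = 16·14 + 16·0 + 1·7 = 10
a_15 = 16·10 + 16·14 + 1·0 = 10
a_16 = 16·10 + 16·10 + 1·14 = 11
a_17 = 16·11 + 16·10 + 1·10 = 6
a_18 = 16·6 + 16·11 + 1·10 = 10
a_19 = 16·10 + 16·6 + 1·11 = 12
a_20 = 16·12 + 16·10 + 1·6 = 1
a_21 = 16·1 + 16·12 + 1·10 = 14
a_22 = 16·14 + 16·1 + 1·12 = 14
a_23 = 16·14 + 16·14 + 1·1 = 7
a_24 = 16·7 + 16·14 + 1·14 = 10
a_25 = 16·10 + 16·7 + 1·14 = 14
a_26 = 16·14 + 16·10 + 1·7 = 0
a_27 = 16·0 + 16·14 + 1·10 = 13
a_28 = 16·13 + 16·0 + 1·14 = 1
a_29 = 16·1 + 16·13 + 1·0 = 3
a_30 = 16·3 + 16·1 + 1·13 = 9
a_31 = 16·9 + 16·3 + 1·1 = 6
a_32 = 16·6 + 16·9 + 1·3 = 5
a_33 = 16·5 + 16·6 + 1·9 = 15
a_34 = 16·15 + 16·5 + 1·6 = 3
a_35 = 16·3 + 16·15 + 1·5 = 4
a_36 = 16·4 + 16·3 + 1·15 = 8
a_37 = 16·8 + 16·4 + 1·3 = 8
a_38 = 16·8 + 16·8 + 1·4 = 5
a_39 = 16·5 + 16·8 + 1·8 = 12
a_40 = 16·12 + 16·5 + 1·8 = 8
a_41 = 16·8 + 16·12 + 1·5 = 2
a_42 = 16·2 + 16·8 + 1·12 = 2
a_43 = 16·2 + 16·2 + 1·8 = 4
a_44 = 16·4 + 16·2 + 1·2 = 13
a_45 = 16·13 + 16·4 + 1·2 = 2
a_46 = 16·2 + 16·13 + 1·4 = 6
a_47 = 16·6 + 16·2 + 1·13 = 5
a_48 = 16·5 + 16·6 + 1·2 = 8
a_49 = 16·8 + 16·5 + 1·6 = 10
a_50 = 16·10 + 16·8 + 1·5 = 4
a_51 = 16·4 + 16·10 + 1·8 = 11
a_52 = 16·11 + 16·4 + 1·10 = 12
a_53 = 16·12 + 16·11 + 1·4 = 15
a_54 = 16·15 + 16·12 + 1·11 = 1
a_55 = 16·1 + 16·15 + 1·12 = 13
a_56 = 16·13 + 16·1 + 1·15 = 1
a_57 = 16·1 + 16·13 + 1·1 = 4
a_58 = 16·4 + 16·1 + 1·13 = 8
a_59 = 16·8 + 16·4 + 1·1 = 6
a_60 = 16·6 + 16·8 + 1·4 = 7
a_61 = 16·7 + 16·6 + 1·8 = 12
a_62 = 16·12 + 16·7 + 1·6 = 4
a_63 = 16·4 + 16·12 + 1·7 = 8
a_64 = 16·8 + 16·4 + 1·12 = 0
a_65 = 16·0 + 16·8 + 1·4 = 13
a_66 = 16·13 + 16·0 + 1·8 = 12
a_67 = 16·12 + 16·13 + 1·0 = 9
a_68 = 16·9 + 16·12 + 1·13 = 9
a_69 = 16·9 + 16·9 + 1·12 = 11
a_70 = 16·11 + 16·9 + 1·9 = 6
a_71 = 16·6 + 16·11 + 1·9 = 9
a_72 = 16·9 + 16·6 + 1·11 = 13
a_73 = 16·13 + 16·9 + 1·6 = 1
a_74 = 16·1 + 16·13 + 1·9 = 12
a_75 = 16·12 + 16·1 + 1·13 = 0
a_76 = 16·0 + 16·12 + 1·1 = 6
a_77 = 16·6 + 16·0 + 1·12 = 6
a_78 = 16·6 + 16·6 + 1·0 = 5
a_79 = 16·5 + 16·6 + 1·6 = 12
a_80 = 16·12 + 16·5 + 1·6 = 6
a_81 = 16·6 + 16·12 + 1·5 = 4
a_82 = 16·4 + 16·6 + 1·12 = 2
a_83 = 16·2 + 16·4 + 1·6 = 0
a_84 = 16·0 + 16·2 + 1·4 = 2
a_85 = 16·2 + 16·0 + 1·2 = 0
a_86 = 16·0 + 16·2 + 1·0 = 15
a_87 = 16·15 + 16·0 + 1·2 = 4
a_88 = 16·4 + 16·15 + 1·0 = 15
a_89 = 16·15 + 16·4 + 1·15 = 13
a_90 = 16·13 + 16·15 + 1·4 = 10
a_91 = 16·10 + 16·13 + 1·15 = 9
a_92 = 16·9 + 16·10 + 1·13 = 11
a_93 = 16·11 + 16·9 + 1·10 = 7
a_94 = 16·7 + 16·11 + 1·9 = 8
a_95 = 16·8 + 16·7 + 1·11 = 13
a_96 = 16·13 + 16·8 + 1·7 = 3
a_97 = 16·3 + 16·13 + 1·8 = 9
a_98 = 16·9 + 16·3 + 1·13 = 1
(a_96, a_97, a_98) = (3, 9, 1) = (a_0, a_1, a_2), so the sequence has period 96.
251 ≡ 59 (mod 96), hence a_251 = a_59 = 6.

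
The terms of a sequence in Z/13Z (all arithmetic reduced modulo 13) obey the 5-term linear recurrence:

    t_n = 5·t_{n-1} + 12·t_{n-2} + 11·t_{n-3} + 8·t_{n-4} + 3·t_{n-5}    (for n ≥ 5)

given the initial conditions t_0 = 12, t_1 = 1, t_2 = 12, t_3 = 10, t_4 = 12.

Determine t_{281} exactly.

5

t_5 = 5·12 + 12·10 + 11·12 + 8·1 + 3·12 = 5
t_6 = 5·5 + 12·12 + 11·10 + 8·12 + 3·1 = 1
t_7 = 5·1 + 12·5 + 11·12 + 8·10 + 3·12 = 1
t_8 = 5·1 + 12·1 + 11·5 + 8·12 + 3·10 = 3
t_9 = 5·3 + 12·1 + 11·1 + 8·5 + 3·12 = 10
t_10 = 5·10 + 12·3 + 11·1 + 8·1 + 3·5 = 3
Continuing the recurrence:
  t_11 = 10;  t_12 = 2;  t_13 = 5;  t_14 = 5;  t_15 = 1;  t_16 = 10
  t_17 = 7;  t_18 = 0;  t_19 = 9;  t_20 = 10;  t_21 = 10;  t_22 = 4
  t_23 = 10;  t_24 = 3;  t_25 = 3;  t_26 = 2;  t_27 = 2;  t_28 = 4
  t_29 = 8;  t_30 = 5;  t_31 = 5;  t_32 = 3;  t_33 = 11;  t_34 = 2
  t_35 = 9;  t_36 = 8;  t_37 = 7;  t_38 = 6;  t_39 = 7;  t_40 = 2
  t_41 = 6;  t_42 = 5;  t_43 = 11;  t_44 = 10;  t_45 = 5;  t_46 = 12
  t_47 = 8;  t_48 = 1;  t_49 = 4;  t_50 = 10;  t_51 = 1;  t_52 = 6
  t_53 = 5;  t_54 = 5;  t_55 = 7;  t_56 = 6;  t_57 = 6;  t_58 = 0
  t_59 = 1;  t_60 = 10;  t_61 = 11;  t_62 = 9;  t_63 = 9;  t_64 = 6
  t_65 = 4;  t_66 = 10;  t_67 = 3;  t_68 = 7;  t_69 = 10;  t_70 = 12
  t_71 = 12;  t_72 = 2;  t_73 = 10;  t_74 = 7;  t_75 = 10;  t_76 = 10
  t_77 = 8;  t_78 = 5;  t_79 = 7;  t_80 = 7;  t_81 = 8;  t_82 = 5
  t_83 = 9;  t_84 = 10;  t_85 = 12;  t_86 = 5;  t_87 = 2;  t_88 = 10
  t_89 = 8;  t_90 = 11;  t_91 = 6;  t_92 = 11;  t_93 = 4;  t_94 = 5
  t_95 = 2;  t_96 = 12;  t_97 = 9;  t_98 = 3;  t_99 = 0;  t_100 = 3
  t_101 = 0;  t_102 = 9;  t_103 = 9;  t_104 = 8;  t_105 = 9;  t_106 = 0
  t_107 = 9;  t_108 = 1;  t_109 = 1;  t_110 = 0;  t_111 = 4;  t_112 = 1
  t_113 = 12;  t_114 = 2;  t_115 = 2;  t_116 = 4;  t_117 = 9;  t_118 = 11
  t_119 = 8;  t_120 = 10;  t_121 = 0;  t_122 = 11;  t_123 = 2;  t_124 = 12
  t_125 = 1;  t_126 = 12;  t_127 = 6;  t_128 = 1;  t_129 = 6;  t_130 = 12
  t_131 = 6;  t_132 = 6;  t_133 = 12;  t_134 = 0;  t_135 = 8;  t_136 = 4
  t_137 = 9;  t_138 = 9;  t_139 = 1;  t_140 = 8;  t_141 = 1;  t_142 = 3
  t_143 = 7;  t_144 = 6;  t_145 = 10;  t_146 = 5;  t_147 = 3;  t_148 = 7
  t_149 = 3;  t_150 = 7;  t_151 = 5;  t_152 = 12;  t_153 = 8;  t_154 = 5
  t_155 = 2;  t_156 = 9;  t_157 = 3;  t_158 = 1;  t_159 = 2;  t_160 = 3
  t_161 = 10;  t_162 = 8;  t_163 = 4;  t_164 = 9;  t_165 = 10;  t_166 = 10
  t_167 = 0;  t_168 = 2;  t_169 = 6;  t_170 = 8;  t_171 = 8;  t_172 = 10
  t_173 = 2;  t_174 = 1;  t_175 = 6;  t_176 = 12;  t_177 = 7;  t_178 = 12
  t_179 = 2;  t_180 = 7;  t_181 = 10;  t_182 = 0;  t_183 = 2;  t_184 = 0
  t_185 = 8;  t_186 = 1;  t_187 = 0;  t_188 = 2;  t_189 = 7;  t_190 = 0
  t_191 = 5;  t_192 = 1;  t_193 = 10;  t_194 = 8;  t_195 = 3;  t_196 = 10
  t_197 = 10;  t_198 = 11;  t_199 = 8;  t_200 = 7;  t_201 = 11;  t_202 = 7
  t_203 = 3;  t_204 = 1;  t_205 = 6;  t_206 = 8;  t_207 = 12;  t_208 = 5
  t_209 = 9;  t_210 = 7;  t_211 = 6;  t_212 = 3;  t_213 = 4;  t_214 = 10
  t_215 = 5;  t_216 = 10;  t_217 = 1;  t_218 = 12;  t_219 = 5;  t_220 = 2
  t_221 = 6;  t_222 = 0;  t_223 = 1;  t_224 = 11;  t_225 = 4;  t_226 = 12
  t_227 = 3;  t_228 = 8;  t_229 = 0;  t_230 = 3;  t_231 = 7;  t_232 = 1
  t_233 = 3;  t_234 = 11;  t_235 = 11;  t_236 = 2;  t_237 = 4;  t_238 = 2
  t_239 = 6;  t_240 = 4;  t_241 = 9;  t_242 = 5;  t_243 = 10;  t_244 = 12
  t_245 = 7;  t_246 = 5;  t_247 = 11;  t_248 = 6;  t_249 = 10;  t_250 = 5
  t_251 = 2;  t_252 = 1;  t_253 = 0;  t_254 = 0;  t_255 = 3;  t_256 = 3
  t_257 = 2;  t_258 = 1;  t_259 = 8;  t_260 = 3;  t_261 = 4;  t_262 = 2
  t_263 = 2;  t_264 = 9;  t_265 = 2;  t_266 = 12;  t_267 = 10;  t_268 = 8
  t_269 = 10;  t_270 = 7;  t_271 = 8;  t_272 = 3;  t_273 = 6;  t_274 = 6
  t_275 = 12;  t_276 = 12;  t_277 = 2;  t_278 = 1;  t_279 = 2
t_280 = 5·2 + 12·1 + 11·2 + 8·12 + 3·12 = 7
t_281 = 5·7 + 12·2 + 11·1 + 8·2 + 3·12 = 5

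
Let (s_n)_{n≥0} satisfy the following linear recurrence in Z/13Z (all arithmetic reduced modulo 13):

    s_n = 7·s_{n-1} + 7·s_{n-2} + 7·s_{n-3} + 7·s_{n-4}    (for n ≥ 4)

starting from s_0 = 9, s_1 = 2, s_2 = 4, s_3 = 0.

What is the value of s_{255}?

0

s_4 = 7·0 + 7·4 + 7·2 + 7·9 = 1
s_5 = 7·1 + 7·0 + 7·4 + 7·2 = 10
s_6 = 7·10 + 7·1 + 7·0 + 7·4 = 1
s_7 = 7·1 + 7·10 + 7·1 + 7·0 = 6
s_8 = 7·6 + 7·1 + 7·10 + 7·1 = 9
s_9 = 7·9 + 7·6 + 7·1 + 7·10 = 0
Continuing the recurrence:
  s_10 = 8;  s_11 = 5;  s_12 = 11;  s_13 = 12;  s_14 = 5;  s_15 = 10
  s_16 = 6;  s_17 = 10;  s_18 = 9;  s_19 = 11;  s_20 = 5;  s_21 = 11
  s_22 = 5;  s_23 = 3;  s_24 = 12;  s_25 = 9;  s_26 = 8;  s_27 = 3
  s_28 = 3;  s_29 = 5;  s_30 = 3;  s_31 = 7;  s_32 = 9;  s_33 = 12
  s_34 = 9;  s_35 = 12;  s_36 = 8;  s_37 = 1;  s_38 = 2;  s_39 = 5
  s_40 = 8;  s_41 = 8;  s_42 = 5;  s_43 = 0;  s_44 = 4;  s_45 = 2
  s_46 = 12;  s_47 = 9;  s_48 = 7;  s_49 = 2;  s_50 = 2;  s_51 = 10
  s_52 = 4;  s_53 = 9;  s_54 = 6;  s_55 = 8;  s_56 = 7;  s_57 = 2
  s_58 = 5;  s_59 = 11;  s_60 = 6;  s_61 = 12;  s_62 = 4;  s_63 = 10
  s_64 = 3;  s_65 = 8;  s_66 = 6;  s_67 = 7;  s_68 = 12;  s_69 = 10
  s_70 = 11;  s_71 = 7;  s_72 = 7;  s_73 = 11;  s_74 = 5;  s_75 = 2
  s_76 = 6;  s_77 = 12;  s_78 = 6;  s_79 = 0;  s_80 = 12;  s_81 = 2
  s_82 = 10;  s_83 = 12;  s_84 = 5;  s_85 = 8;  s_86 = 11;  s_87 = 5
  s_88 = 8;  s_89 = 3;  s_90 = 7;  s_91 = 5;  s_92 = 5;  s_93 = 10
  s_94 = 7;  s_95 = 7;  s_96 = 8;  s_97 = 3;  s_98 = 6;  s_99 = 12
  s_100 = 8;  s_101 = 8;  s_102 = 4;  s_103 = 3;  s_104 = 5;  s_105 = 10
  s_106 = 11;  s_107 = 8;  s_108 = 4;  s_109 = 10;  s_110 = 10;  s_111 = 3
  s_112 = 7;  s_113 = 2;  s_114 = 11;  s_115 = 5;  s_116 = 6;  s_117 = 12
  s_118 = 4;  s_119 = 7;  s_120 = 8;  s_121 = 9;  s_122 = 1;  s_123 = 6
  s_124 = 12;  s_125 = 1;  s_126 = 10;  s_127 = 8;  s_128 = 9;  s_129 = 1
  s_130 = 1;  s_131 = 3;  s_132 = 7;  s_133 = 6;  s_134 = 2;  s_135 = 9
  s_136 = 12;  s_137 = 8;  s_138 = 9;  s_139 = 6;  s_140 = 11;  s_141 = 4
  s_142 = 2;  s_143 = 5;  s_144 = 11;  s_145 = 11;  s_146 = 8;  s_147 = 11
  s_148 = 1;  s_149 = 9;  s_150 = 8;  s_151 = 8;  s_152 = 0;  s_153 = 6
  s_154 = 11;  s_155 = 6;  s_156 = 5;  s_157 = 1;  s_158 = 5;  s_159 = 2
  s_160 = 0;  s_161 = 4;  s_162 = 12;  s_163 = 9;  s_164 = 6;  s_165 = 9
  s_166 = 5;  s_167 = 8;  s_168 = 1;  s_169 = 5;  s_170 = 3;  s_171 = 2
  s_172 = 12;  s_173 = 11;  s_174 = 1;  s_175 = 0;  s_176 = 12;  s_177 = 12
  s_178 = 6;  s_179 = 2;  s_180 = 3;  s_181 = 5;  s_182 = 8;  s_183 = 9
  s_184 = 6;  s_185 = 1;  s_186 = 12;  s_187 = 1;  s_188 = 10;  s_189 = 12
  s_190 = 11;  s_191 = 4;  s_192 = 12;  s_193 = 0;  s_194 = 7;  s_195 = 5
  s_196 = 12;  s_197 = 12;  s_198 = 5;  s_199 = 4;  s_200 = 10;  s_201 = 9
  s_202 = 1;  s_203 = 12;  s_204 = 3;  s_205 = 6;  s_206 = 11;  s_207 = 3
  s_208 = 5;  s_209 = 6;  s_210 = 6;  s_211 = 10;  s_212 = 7;  s_213 = 8
  s_214 = 9;  s_215 = 4;  s_216 = 1;  s_217 = 11;  s_218 = 6;  s_219 = 11
  s_220 = 8;  s_221 = 5;  s_222 = 2;  s_223 = 0;  s_224 = 1;  s_225 = 4
  s_226 = 10;  s_227 = 1;  s_228 = 8;  s_229 = 5;  s_230 = 12;  s_231 = 0
  s_232 = 6;  s_233 = 5;  s_234 = 5;  s_235 = 8;  s_236 = 12;  s_237 = 2
  s_238 = 7;  s_239 = 8;  s_240 = 8;  s_241 = 6;  s_242 = 8;  s_243 = 2
  s_244 = 12;  s_245 = 1;  s_246 = 5;  s_247 = 10;  s_248 = 1;  s_249 = 2
  s_250 = 9;  s_251 = 11;  s_252 = 5;  s_253 = 7
s_254 = 7·7 + 7·5 + 7·11 + 7·9 = 3
s_255 = 7·3 + 7·7 + 7·5 + 7·11 = 0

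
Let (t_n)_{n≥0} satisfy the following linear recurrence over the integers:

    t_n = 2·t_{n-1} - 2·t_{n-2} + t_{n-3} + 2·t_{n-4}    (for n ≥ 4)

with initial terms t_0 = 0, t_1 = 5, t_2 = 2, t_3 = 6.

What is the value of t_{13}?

853

t_4 = 2·6 + -2·2 + 1·5 + 2·0 = 13
t_5 = 2·13 + -2·6 + 1·2 + 2·5 = 26
t_6 = 2·26 + -2·13 + 1·6 + 2·2 = 36
t_7 = 2·36 + -2·26 + 1·13 + 2·6 = 45
t_8 = 2·45 + -2·36 + 1·26 + 2·13 = 70
t_9 = 2·70 + -2·45 + 1·36 + 2·26 = 138
t_10 = 2·138 + -2·70 + 1·45 + 2·36 = 253
t_11 = 2·253 + -2·138 + 1·70 + 2·45 = 390
t_12 = 2·390 + -2·253 + 1·138 + 2·70 = 552
t_13 = 2·552 + -2·390 + 1·253 + 2·138 = 853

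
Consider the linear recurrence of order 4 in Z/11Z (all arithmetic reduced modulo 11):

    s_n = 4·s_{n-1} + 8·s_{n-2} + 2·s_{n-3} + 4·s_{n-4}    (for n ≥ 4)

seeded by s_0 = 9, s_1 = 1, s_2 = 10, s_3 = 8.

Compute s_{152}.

s_4 = 4·8 + 8·10 + 2·1 + 4·9 = 7
s_5 = 4·7 + 8·8 + 2·10 + 4·1 = 6
s_6 = 4·6 + 8·7 + 2·8 + 4·10 = 4
s_7 = 4·4 + 8·6 + 2·7 + 4·8 = 0
s_8 = 4·0 + 8·4 + 2·6 + 4·7 = 6
s_9 = 4·6 + 8·0 + 2·4 + 4·6 = 1
Continuing the recurrence:
  s_10 = 2;  s_11 = 6;  s_12 = 0;  s_13 = 1;  s_14 = 2;  s_15 = 7
  s_16 = 2;  s_17 = 6;  s_18 = 7;  s_19 = 9;  s_20 = 2;  s_21 = 8
  s_22 = 6;  s_23 = 7;  s_24 = 1;  s_25 = 5;  s_26 = 0;  s_27 = 4
  s_28 = 8;  s_29 = 7;  s_30 = 1;  s_31 = 4;  s_32 = 4;  s_33 = 1
  s_34 = 4;  s_35 = 4;  s_36 = 0;  s_37 = 0;  s_38 = 2;  s_39 = 2
  s_40 = 2;  s_41 = 6;  s_42 = 8;  s_43 = 4;  s_44 = 1;  s_45 = 10
  s_46 = 0;  s_47 = 10;  s_48 = 9;  s_49 = 2;  s_50 = 1;  s_51 = 1
  s_52 = 8;  s_53 = 6;  s_54 = 6;  s_55 = 4;  s_56 = 9;  s_57 = 5
  s_58 = 3;  s_59 = 9;  s_60 = 7;  s_61 = 5;  s_62 = 7;  s_63 = 8
  s_64 = 5;  s_65 = 8;  s_66 = 6;  s_67 = 9;  s_68 = 10;  s_69 = 2
  s_70 = 9;  s_71 = 9;  s_72 = 9;  s_73 = 2;  s_74 = 2;  s_75 = 1
  s_76 = 5;  s_77 = 7;  s_78 = 1;  s_79 = 8;  s_80 = 8;  s_81 = 5
  s_82 = 5;  s_83 = 9;  s_84 = 8;  s_85 = 2;  s_86 = 0;  s_87 = 2
  s_88 = 0;  s_89 = 2;  s_90 = 1;  s_91 = 6;  s_92 = 3;  s_93 = 4
  s_94 = 1;  s_95 = 0;  s_96 = 6;  s_97 = 9;  s_98 = 0;  s_99 = 7
  s_100 = 4;  s_101 = 9;  s_102 = 5;  s_103 = 7;  s_104 = 3;  s_105 = 4
  s_106 = 8;  s_107 = 10;  s_108 = 3;  s_109 = 3;  s_110 = 0;  s_111 = 4
  s_112 = 1;  s_113 = 4;  s_114 = 10;  s_115 = 2;  s_116 = 1;  s_117 = 1
  s_118 = 1;  s_119 = 0;  s_120 = 3;  s_121 = 7;  s_122 = 1;  s_123 = 0
  s_124 = 1;  s_125 = 1;  s_126 = 5;  s_127 = 8;  s_128 = 1;  s_129 = 5
  s_130 = 9;  s_131 = 0;  s_132 = 9;  s_133 = 8;  s_134 = 8;  s_135 = 4
  s_136 = 0;  s_137 = 3;  s_138 = 8;  s_139 = 6;  s_140 = 6;  s_141 = 1
  s_142 = 8;  s_143 = 10;  s_144 = 9;  s_145 = 4;  s_146 = 8;  s_147 = 1
  s_148 = 2;  s_149 = 4;  s_150 = 0
s_151 = 4·0 + 8·4 + 2·2 + 4·1 = 7
s_152 = 4·7 + 8·0 + 2·4 + 4·2 = 0

0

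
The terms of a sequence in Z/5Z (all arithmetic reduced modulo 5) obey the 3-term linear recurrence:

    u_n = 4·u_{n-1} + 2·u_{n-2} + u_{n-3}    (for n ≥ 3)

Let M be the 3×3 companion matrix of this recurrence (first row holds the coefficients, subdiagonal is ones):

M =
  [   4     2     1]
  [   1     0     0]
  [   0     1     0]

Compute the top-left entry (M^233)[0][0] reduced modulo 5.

(M^233)[0][0] is the top entry after applying M 233 times to the unit state (1, 0, 0). Equivalently it is h_{235} for the auxiliary sequence (h_n) obeying the same recurrence with h_2 = 1 and h_i = 0 for 0 ≤ i < 2:
h_3 = 4·1 + 2·0 + 1·0 = 4
h_4 = 4·4 + 2·1 + 1·0 = 3
h_5 = 4·3 + 2·4 + 1·1 = 1
h_6 = 4·1 + 2·3 + 1·4 = 4
h_7 = 4·4 + 2·1 + 1·3 = 1
h_8 = 4·1 + 2·4 + 1·1 = 3
h_9 = 4·3 + 2·1 + 1·4 = 3
h_10 = 4·3 + 2·3 + 1·1 = 4
h_11 = 4·4 + 2·3 + 1·3 = 0
h_12 = 4·0 + 2·4 + 1·3 = 1
h_13 = 4·1 + 2·0 + 1·4 = 3
h_14 = 4·3 + 2·1 + 1·0 = 4
h_15 = 4·4 + 2·3 + 1·1 = 3
h_16 = 4·3 + 2·4 + 1·3 = 3
h_17 = 4·3 + 2·3 + 1·4 = 2
h_18 = 4·2 + 2·3 + 1·3 = 2
h_19 = 4·2 + 2·2 + 1·3 = 0
h_20 = 4·0 + 2·2 + 1·2 = 1
h_21 = 4·1 + 2·0 + 1·2 = 1
h_22 = 4·1 + 2·1 + 1·0 = 1
h_23 = 4·1 + 2·1 + 1·1 = 2
h_24 = 4·2 + 2·1 + 1·1 = 1
h_25 = 4·1 + 2·2 + 1·1 = 4
h_26 = 4·4 + 2·1 + 1·2 = 0
h_27 = 4·0 + 2·4 + 1·1 = 4
h_28 = 4·4 + 2·0 + 1·4 = 0
h_29 = 4·0 + 2·4 + 1·0 = 3
h_30 = 4·3 + 2·0 + 1·4 = 1
h_31 = 4·1 + 2·3 + 1·0 = 0
h_32 = 4·0 + 2·1 + 1·3 = 0
h_33 = 4·0 + 2·0 + 1·1 = 1
(h_31, h_32, h_33) = (0, 0, 1) = (h_0, h_1, h_2), so the sequence has period 31.
235 ≡ 18 (mod 31), hence h_235 = h_18 = 2.

2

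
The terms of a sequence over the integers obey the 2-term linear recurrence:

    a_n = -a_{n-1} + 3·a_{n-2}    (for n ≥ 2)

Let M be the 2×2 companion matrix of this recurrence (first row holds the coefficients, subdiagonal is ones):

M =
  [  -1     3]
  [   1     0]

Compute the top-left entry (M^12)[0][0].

(M^12)[0][0] is the top entry after applying M 12 times to the unit state (1, 0). Equivalently it is h_{13} for the auxiliary sequence (h_n) obeying the same recurrence with h_1 = 1 and h_i = 0 for 0 ≤ i < 1:
h_2 = -1·1 + 3·0 = -1
h_3 = -1·-1 + 3·1 = 4
h_4 = -1·4 + 3·-1 = -7
h_5 = -1·-7 + 3·4 = 19
h_6 = -1·19 + 3·-7 = -40
h_7 = -1·-40 + 3·19 = 97
h_8 = -1·97 + 3·-40 = -217
h_9 = -1·-217 + 3·97 = 508
h_10 = -1·508 + 3·-217 = -1159
h_11 = -1·-1159 + 3·508 = 2683
h_12 = -1·2683 + 3·-1159 = -6160
h_13 = -1·-6160 + 3·2683 = 14209

14209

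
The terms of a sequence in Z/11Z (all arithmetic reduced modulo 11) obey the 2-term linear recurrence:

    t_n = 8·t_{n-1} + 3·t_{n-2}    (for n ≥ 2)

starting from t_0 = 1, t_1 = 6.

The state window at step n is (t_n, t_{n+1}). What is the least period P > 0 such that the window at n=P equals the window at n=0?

n=0: window = (1, 6)
n=1: window = (6, 7)
n=2: window = (7, 8)
n=3: window = (8, 8)
n=4: window = (8, 0)
n=5: window = (0, 2)
n=6: window = (2, 5)
n=7: window = (5, 2)
n=8: window = (2, 9)
n=9: window = (9, 1)
n=10: window = (1, 2)
n=11: window = (2, 8)
n=12: window = (8, 4)
n=13: window = (4, 1)
n=14: window = (1, 9)
n=15: window = (9, 9)
n=16: window = (9, 0)
n=17: window = (0, 5)
n=18: window = (5, 7)
n=19: window = (7, 5)
n=20: window = (5, 6)
n=21: window = (6, 8)
n=22: window = (8, 5)
n=23: window = (5, 9)
n=24: window = (9, 10)
n=25: window = (10, 8)
n=26: window = (8, 6)
n=27: window = (6, 6)
n=28: window = (6, 0)
n=29: window = (0, 7)
n=30: window = (7, 1)
n=31: window = (1, 7)
n=32: window = (7, 4)
n=33: window = (4, 9)
n=34: window = (9, 7)
n=35: window = (7, 6)
n=36: window = (6, 3)
n=37: window = (3, 9)
n=38: window = (9, 4)
n=39: window = (4, 4)
n=40: window = (4, 0)
…
n=118: window = (7, 3)
n=119: window = (3, 1)
n=120: window = (1, 6)
window at n=120 equals window at n=0 → period = 120

120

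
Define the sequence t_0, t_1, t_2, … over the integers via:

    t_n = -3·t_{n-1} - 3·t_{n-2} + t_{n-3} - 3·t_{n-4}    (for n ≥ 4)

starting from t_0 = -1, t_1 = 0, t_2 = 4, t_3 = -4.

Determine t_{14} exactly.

22291

t_4 = -3·-4 + -3·4 + 1·0 + -3·-1 = 3
t_5 = -3·3 + -3·-4 + 1·4 + -3·0 = 7
t_6 = -3·7 + -3·3 + 1·-4 + -3·4 = -46
t_7 = -3·-46 + -3·7 + 1·3 + -3·-4 = 132
t_8 = -3·132 + -3·-46 + 1·7 + -3·3 = -260
t_9 = -3·-260 + -3·132 + 1·-46 + -3·7 = 317
t_10 = -3·317 + -3·-260 + 1·132 + -3·-46 = 99
t_11 = -3·99 + -3·317 + 1·-260 + -3·132 = -1904
t_12 = -3·-1904 + -3·99 + 1·317 + -3·-260 = 6512
t_13 = -3·6512 + -3·-1904 + 1·99 + -3·317 = -14676
t_14 = -3·-14676 + -3·6512 + 1·-1904 + -3·99 = 22291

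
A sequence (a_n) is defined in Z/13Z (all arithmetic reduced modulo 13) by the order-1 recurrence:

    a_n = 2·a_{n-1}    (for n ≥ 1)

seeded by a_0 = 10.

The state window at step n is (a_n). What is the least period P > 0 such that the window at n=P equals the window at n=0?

12

n=0: window = (10)
n=1: window = (7)
n=2: window = (1)
n=3: window = (2)
n=4: window = (4)
n=5: window = (8)
n=6: window = (3)
n=7: window = (6)
n=8: window = (12)
n=9: window = (11)
n=10: window = (9)
n=11: window = (5)
n=12: window = (10)
window at n=12 equals window at n=0 → period = 12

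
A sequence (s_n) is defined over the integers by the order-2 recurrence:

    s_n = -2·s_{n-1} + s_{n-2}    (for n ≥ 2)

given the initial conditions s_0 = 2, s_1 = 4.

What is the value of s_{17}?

3605092

s_2 = -2·4 + 1·2 = -6
s_3 = -2·-6 + 1·4 = 16
s_4 = -2·16 + 1·-6 = -38
s_5 = -2·-38 + 1·16 = 92
s_6 = -2·92 + 1·-38 = -222
s_7 = -2·-222 + 1·92 = 536
s_8 = -2·536 + 1·-222 = -1294
s_9 = -2·-1294 + 1·536 = 3124
s_10 = -2·3124 + 1·-1294 = -7542
s_11 = -2·-7542 + 1·3124 = 18208
s_12 = -2·18208 + 1·-7542 = -43958
s_13 = -2·-43958 + 1·18208 = 106124
s_14 = -2·106124 + 1·-43958 = -256206
s_15 = -2·-256206 + 1·106124 = 618536
s_16 = -2·618536 + 1·-256206 = -1493278
s_17 = -2·-1493278 + 1·618536 = 3605092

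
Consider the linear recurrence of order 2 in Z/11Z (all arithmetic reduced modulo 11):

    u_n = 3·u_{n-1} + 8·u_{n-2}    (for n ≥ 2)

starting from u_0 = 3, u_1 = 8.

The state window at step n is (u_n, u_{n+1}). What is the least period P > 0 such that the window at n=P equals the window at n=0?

n=0: window = (3, 8)
n=1: window = (8, 4)
n=2: window = (4, 10)
n=3: window = (10, 7)
n=4: window = (7, 2)
n=5: window = (2, 7)
n=6: window = (7, 4)
n=7: window = (4, 2)
n=8: window = (2, 5)
n=9: window = (5, 9)
n=10: window = (9, 1)
n=11: window = (1, 9)
n=12: window = (9, 2)
n=13: window = (2, 1)
n=14: window = (1, 8)
n=15: window = (8, 10)
n=16: window = (10, 6)
n=17: window = (6, 10)
n=18: window = (10, 1)
n=19: window = (1, 6)
n=20: window = (6, 4)
n=21: window = (4, 5)
n=22: window = (5, 3)
n=23: window = (3, 5)
n=24: window = (5, 6)
n=25: window = (6, 3)
n=26: window = (3, 2)
n=27: window = (2, 8)
n=28: window = (8, 7)
n=29: window = (7, 8)
n=30: window = (8, 3)
n=31: window = (3, 7)
n=32: window = (7, 1)
n=33: window = (1, 4)
n=34: window = (4, 9)
n=35: window = (9, 4)
n=36: window = (4, 7)
n=37: window = (7, 9)
n=38: window = (9, 6)
n=39: window = (6, 2)
n=40: window = (2, 10)
…
n=58: window = (3, 4)
n=59: window = (4, 3)
n=60: window = (3, 8)
window at n=60 equals window at n=0 → period = 60

60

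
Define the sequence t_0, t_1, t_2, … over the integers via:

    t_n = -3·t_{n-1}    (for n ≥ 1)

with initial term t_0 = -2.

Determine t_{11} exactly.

354294

t_1 = -3·-2 = 6
t_2 = -3·6 = -18
t_3 = -3·-18 = 54
t_4 = -3·54 = -162
t_5 = -3·-162 = 486
t_6 = -3·486 = -1458
t_7 = -3·-1458 = 4374
t_8 = -3·4374 = -13122
t_9 = -3·-13122 = 39366
t_10 = -3·39366 = -118098
t_11 = -3·-118098 = 354294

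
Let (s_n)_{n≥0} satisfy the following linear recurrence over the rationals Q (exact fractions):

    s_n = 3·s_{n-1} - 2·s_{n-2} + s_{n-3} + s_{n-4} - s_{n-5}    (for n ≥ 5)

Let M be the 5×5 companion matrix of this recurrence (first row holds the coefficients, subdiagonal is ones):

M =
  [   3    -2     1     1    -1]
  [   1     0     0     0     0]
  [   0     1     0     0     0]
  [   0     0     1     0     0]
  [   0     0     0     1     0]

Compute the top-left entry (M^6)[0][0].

217

(M^6)[0][0] is the top entry after applying M 6 times to the unit state (1, 0, 0, 0, 0). Equivalently it is h_{10} for the auxiliary sequence (h_n) obeying the same recurrence with h_4 = 1 and h_i = 0 for 0 ≤ i < 4:
h_5 = 3·1 + -2·0 + 1·0 + 1·0 + -1·0 = 3
h_6 = 3·3 + -2·1 + 1·0 + 1·0 + -1·0 = 7
h_7 = 3·7 + -2·3 + 1·1 + 1·0 + -1·0 = 16
h_8 = 3·16 + -2·7 + 1·3 + 1·1 + -1·0 = 38
h_9 = 3·38 + -2·16 + 1·7 + 1·3 + -1·1 = 91
h_10 = 3·91 + -2·38 + 1·16 + 1·7 + -1·3 = 217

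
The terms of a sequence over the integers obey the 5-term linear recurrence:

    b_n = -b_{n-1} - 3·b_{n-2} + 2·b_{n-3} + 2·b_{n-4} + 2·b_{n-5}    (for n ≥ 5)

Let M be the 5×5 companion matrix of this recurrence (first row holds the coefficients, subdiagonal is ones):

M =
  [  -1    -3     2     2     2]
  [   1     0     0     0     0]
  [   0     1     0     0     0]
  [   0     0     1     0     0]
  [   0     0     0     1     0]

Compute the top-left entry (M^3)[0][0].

7

(M^3)[0][0] is the top entry after applying M 3 times to the unit state (1, 0, 0, 0, 0). Equivalently it is h_{7} for the auxiliary sequence (h_n) obeying the same recurrence with h_4 = 1 and h_i = 0 for 0 ≤ i < 4:
h_5 = -1·1 + -3·0 + 2·0 + 2·0 + 2·0 = -1
h_6 = -1·-1 + -3·1 + 2·0 + 2·0 + 2·0 = -2
h_7 = -1·-2 + -3·-1 + 2·1 + 2·0 + 2·0 = 7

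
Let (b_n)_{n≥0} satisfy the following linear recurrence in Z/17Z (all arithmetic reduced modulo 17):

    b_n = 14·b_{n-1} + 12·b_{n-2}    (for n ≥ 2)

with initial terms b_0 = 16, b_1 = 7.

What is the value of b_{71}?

b_2 = 14·7 + 12·16 = 1
b_3 = 14·1 + 12·7 = 13
b_4 = 14·13 + 12·1 = 7
b_5 = 14·7 + 12·13 = 16
b_6 = 14·16 + 12·7 = 2
b_7 = 14·2 + 12·16 = 16
b_8 = 14·16 + 12·2 = 10
b_9 = 14·10 + 12·16 = 9
b_10 = 14·9 + 12·10 = 8
b_11 = 14·8 + 12·9 = 16
b_12 = 14·16 + 12·8 = 14
b_13 = 14·14 + 12·16 = 14
b_14 = 14·14 + 12·14 = 7
b_15 = 14·7 + 12·14 = 11
b_16 = 14·11 + 12·7 = 0
b_17 = 14·0 + 12·11 = 13
b_18 = 14·13 + 12·0 = 12
b_19 = 14·12 + 12·13 = 1
b_20 = 14·1 + 12·12 = 5
b_21 = 14·5 + 12·1 = 14
b_22 = 14·14 + 12·5 = 1
b_23 = 14·1 + 12·14 = 12
b_24 = 14·12 + 12·1 = 10
b_25 = 14·10 + 12·12 = 12
b_26 = 14·12 + 12·10 = 16
b_27 = 14·16 + 12·12 = 11
b_28 = 14·11 + 12·16 = 6
b_29 = 14·6 + 12·11 = 12
b_30 = 14·12 + 12·6 = 2
b_31 = 14·2 + 12·12 = 2
b_32 = 14·2 + 12·2 = 1
b_33 = 14·1 + 12·2 = 4
b_34 = 14·4 + 12·1 = 0
b_35 = 14·0 + 12·4 = 14
b_36 = 14·14 + 12·0 = 9
b_37 = 14·9 + 12·14 = 5
b_38 = 14·5 + 12·9 = 8
b_39 = 14·8 + 12·5 = 2
b_40 = 14·2 + 12·8 = 5
b_41 = 14·5 + 12·2 = 9
b_42 = 14·9 + 12·5 = 16
b_43 = 14·16 + 12·9 = 9
b_44 = 14·9 + 12·16 = 12
b_45 = 14·12 + 12·9 = 4
b_46 = 14·4 + 12·12 = 13
b_47 = 14·13 + 12·4 = 9
b_48 = 14·9 + 12·13 = 10
b_49 = 14·10 + 12·9 = 10
b_50 = 14·10 + 12·10 = 5
b_51 = 14·5 + 12·10 = 3
b_52 = 14·3 + 12·5 = 0
b_53 = 14·0 + 12·3 = 2
b_54 = 14·2 + 12·0 = 11
b_55 = 14·11 + 12·2 = 8
b_56 = 14·8 + 12·11 = 6
b_57 = 14·6 + 12·8 = 10
b_58 = 14·10 + 12·6 = 8
b_59 = 14·8 + 12·10 = 11
b_60 = 14·11 + 12·8 = 12
b_61 = 14·12 + 12·11 = 11
b_62 = 14·11 + 12·12 = 9
b_63 = 14·9 + 12·11 = 3
b_64 = 14·3 + 12·9 = 14
b_65 = 14·14 + 12·3 = 11
b_66 = 14·11 + 12·14 = 16
b_67 = 14·16 + 12·11 = 16
b_68 = 14·16 + 12·16 = 8
b_69 = 14·8 + 12·16 = 15
b_70 = 14·15 + 12·8 = 0
b_71 = 14·0 + 12·15 = 10

10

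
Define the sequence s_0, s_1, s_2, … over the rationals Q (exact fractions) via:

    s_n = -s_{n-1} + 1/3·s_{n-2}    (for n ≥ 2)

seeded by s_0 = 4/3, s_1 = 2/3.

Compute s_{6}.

-68/81

s_2 = -1·2/3 + 1/3·4/3 = -2/9
s_3 = -1·-2/9 + 1/3·2/3 = 4/9
s_4 = -1·4/9 + 1/3·-2/9 = -14/27
s_5 = -1·-14/27 + 1/3·4/9 = 2/3
s_6 = -1·2/3 + 1/3·-14/27 = -68/81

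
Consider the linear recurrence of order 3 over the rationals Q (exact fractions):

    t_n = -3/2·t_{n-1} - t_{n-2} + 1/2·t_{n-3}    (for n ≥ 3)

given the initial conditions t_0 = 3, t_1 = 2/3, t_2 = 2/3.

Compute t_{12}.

11/3072

t_3 = -3/2·2/3 + -1·2/3 + 1/2·3 = -1/6
t_4 = -3/2·-1/6 + -1·2/3 + 1/2·2/3 = -1/12
t_5 = -3/2·-1/12 + -1·-1/6 + 1/2·2/3 = 5/8
t_6 = -3/2·5/8 + -1·-1/12 + 1/2·-1/6 = -15/16
t_7 = -3/2·-15/16 + -1·5/8 + 1/2·-1/12 = 71/96
t_8 = -3/2·71/96 + -1·-15/16 + 1/2·5/8 = 9/64
t_9 = -3/2·9/64 + -1·71/96 + 1/2·-15/16 = -545/384
t_10 = -3/2·-545/384 + -1·9/64 + 1/2·71/96 = 1811/768
t_11 = -3/2·1811/768 + -1·-545/384 + 1/2·9/64 = -3145/1536
t_12 = -3/2·-3145/1536 + -1·1811/768 + 1/2·-545/384 = 11/3072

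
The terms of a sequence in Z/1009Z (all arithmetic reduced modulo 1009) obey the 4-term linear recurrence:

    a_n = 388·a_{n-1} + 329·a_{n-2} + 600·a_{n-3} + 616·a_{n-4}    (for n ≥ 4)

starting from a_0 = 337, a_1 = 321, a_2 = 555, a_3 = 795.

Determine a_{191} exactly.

a_4 = 388·795 + 329·555 + 600·321 + 616·337 = 300
a_5 = 388·300 + 329·795 + 600·555 + 616·321 = 591
a_6 = 388·591 + 329·300 + 600·795 + 616·555 = 664
a_7 = 388·664 + 329·591 + 600·300 + 616·795 = 792
a_8 = 388·792 + 329·664 + 600·591 + 616·300 = 657
a_9 = 388·657 + 329·792 + 600·664 + 616·591 = 546
Continuing the recurrence:
  a_10 = 525;  a_11 = 120;  a_12 = 110;  a_13 = 962;  a_14 = 673;  a_15 = 143
  a_16 = 644;  a_17 = 782;  a_18 = 606;  a_19 = 272;  a_20 = 374;  a_21 = 282
  a_22 = 100;  a_23 = 868;  a_24 = 410;  a_25 = 316;  a_26 = 410;  a_27 = 426
  a_28 = 723;  a_29 = 657;  a_30 = 15;  a_31 = 1008;  a_32 = 591;  a_33 = 967
  a_34 = 118;  a_35 = 512;  a_36 = 195;  a_37 = 462;  a_38 = 746;  a_39 = 44
  a_40 = 949;  a_41 = 944;  a_42 = 43;  a_43 = 529;  a_44 = 161;  a_45 = 289
  a_46 = 453;  a_47 = 126;  a_48 = 307;  a_49 = 958;  a_50 = 984;  a_51 = 240
  a_52 = 238;  a_53 = 781;  a_54 = 385;  a_55 = 759;  a_56 = 122;  a_57 = 143
  a_58 = 153;  a_59 = 386;  a_60 = 844;  a_61 = 702;  a_62 = 88;  a_63 = 278
  a_64 = 308;  a_65 = 997;  a_66 = 858;  a_67 = 902;  a_68 = 523;  a_69 = 108
  a_70 = 251;  a_71 = 415;  a_72 = 951;  a_73 = 207;  a_74 = 710;  a_75 = 392
  a_76 = 937;  a_77 = 712;  a_78 = 884;  a_79 = 600;  a_80 = 402;  a_81 = 578
  a_82 = 825;  a_83 = 63;  a_84 = 363;  a_85 = 592;  a_86 = 140;  a_87 = 187
  a_88 = 205;  a_89 = 479;  a_90 = 714;  a_91 = 821;  a_92 = 512;  a_93 = 600
  a_94 = 783;  a_95 = 422;  a_96 = 961;  a_97 = 55;  a_98 = 470;  a_99 = 764
  a_100 = 444;  a_101 = 920;  a_102 = 805;  a_103 = 993;  a_104 = 475;  a_105 = 803
  a_106 = 614;  a_107 = 633;  a_108 = 111;  a_109 = 437;  a_110 = 504;  a_111 = 761
  a_112 = 604;  a_113 = 899;  a_114 = 874;  a_115 = 991;  a_116 = 397;  a_117 = 363
  a_118 = 922;  a_119 = 1002;  a_120 = 170;  a_121 = 977;  a_122 = 857;  a_123 = 941
  a_124 = 47;  a_125 = 987;  a_126 = 638;  a_127 = 602;  a_128 = 135;  a_129 = 160
  a_130 = 26;  a_131 = 979;  a_132 = 508;  a_133 = 712;  a_134 = 471;  a_135 = 43
  a_136 = 644;  a_137 = 427;  a_138 = 305;  a_139 = 726;  a_140 = 712;  a_141 = 574
  a_142 = 810;  a_143 = 257;  a_144 = 956;  a_145 = 518;  a_146 = 246;  a_147 = 890
  a_148 = 124;  a_149 = 410;  a_150 = 519;  a_151 = 352;  a_152 = 95;  a_153 = 238
  a_154 = 671;  a_155 = 19;  a_156 = 626;  a_157 = 228;  a_158 = 746;  a_159 = 59
  a_160 = 695;  a_161 = 298;  a_162 = 736;  a_163 = 493;  a_164 = 69;  a_165 = 883
  a_166 = 545;  a_167 = 504;  a_168 = 719;  a_169 = 989;  a_170 = 180;  a_171 = 951
  a_172 = 453;  a_173 = 112;  a_174 = 179;  a_175 = 321;  a_176 = 971;  a_177 = 881
  a_178 = 556;  a_179 = 447;  a_180 = 875;  a_181 = 709;  a_182 = 196;  a_183 = 770
  a_184 = 809;  a_185 = 567;  a_186 = 362;  a_187 = 244;  a_188 = 936;  a_189 = 916
a_190 = 388·916 + 329·936 + 600·244 + 616·362 = 537
a_191 = 388·537 + 329·916 + 600·936 + 616·244 = 734

734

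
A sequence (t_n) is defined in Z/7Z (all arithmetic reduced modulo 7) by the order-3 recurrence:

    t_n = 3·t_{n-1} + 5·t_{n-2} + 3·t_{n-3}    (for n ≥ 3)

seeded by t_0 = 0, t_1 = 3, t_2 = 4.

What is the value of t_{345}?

4

t_3 = 3·4 + 5·3 + 3·0 = 6
t_4 = 3·6 + 5·4 + 3·3 = 5
t_5 = 3·5 + 5·6 + 3·4 = 1
t_6 = 3·1 + 5·5 + 3·6 = 4
t_7 = 3·4 + 5·1 + 3·5 = 4
t_8 = 3·4 + 5·4 + 3·1 = 0
t_9 = 3·0 + 5·4 + 3·4 = 4
t_10 = 3·4 + 5·0 + 3·4 = 3
t_11 = 3·3 + 5·4 + 3·0 = 1
t_12 = 3·1 + 5·3 + 3·4 = 2
t_13 = 3·2 + 5·1 + 3·3 = 6
t_14 = 3·6 + 5·2 + 3·1 = 3
t_15 = 3·3 + 5·6 + 3·2 = 3
t_16 = 3·3 + 5·3 + 3·6 = 0
t_17 = 3·0 + 5·3 + 3·3 = 3
t_18 = 3·3 + 5·0 + 3·3 = 4
(t_16, t_17, t_18) = (0, 3, 4) = (t_0, t_1, t_2), so the sequence has period 16.
345 ≡ 9 (mod 16), hence t_345 = t_9 = 4.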